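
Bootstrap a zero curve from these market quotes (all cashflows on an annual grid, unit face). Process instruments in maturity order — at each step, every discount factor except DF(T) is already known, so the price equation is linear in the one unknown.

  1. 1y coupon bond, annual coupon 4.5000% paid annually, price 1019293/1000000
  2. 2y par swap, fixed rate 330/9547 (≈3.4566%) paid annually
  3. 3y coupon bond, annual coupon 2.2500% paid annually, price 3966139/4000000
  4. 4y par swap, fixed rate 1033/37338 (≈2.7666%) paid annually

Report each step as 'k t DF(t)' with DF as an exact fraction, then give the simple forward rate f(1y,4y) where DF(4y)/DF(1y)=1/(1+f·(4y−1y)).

1 1 4877/5000
2 2 467/500
3 3 9277/10000
4 4 8967/10000
f(1y,4y) = ((4877/5000)/(8967/10000) − 1)/(3) = 787/26901 ≈ 2.9255%

step 1 [1y] bond c/1=9/200: DF=(1019293/1000000 − 9/200·(0))/(1+9/200) = 4877/5000 ≈ 0.975400
step 2 [2y] swap r/1=330/9547: DF=(1 − 330/9547·(0.975400))/(1+330/9547) = 467/500 ≈ 0.934000
step 3 [3y] bond c/1=9/400: DF=(3966139/4000000 − 9/400·(0.975400+0.934000))/(1+9/400) = 9277/10000 ≈ 0.927700
step 4 [4y] swap r/1=1033/37338: DF=(1 − 1033/37338·(0.975400+0.934000+0.927700))/(1+1033/37338) = 8967/10000 ≈ 0.896700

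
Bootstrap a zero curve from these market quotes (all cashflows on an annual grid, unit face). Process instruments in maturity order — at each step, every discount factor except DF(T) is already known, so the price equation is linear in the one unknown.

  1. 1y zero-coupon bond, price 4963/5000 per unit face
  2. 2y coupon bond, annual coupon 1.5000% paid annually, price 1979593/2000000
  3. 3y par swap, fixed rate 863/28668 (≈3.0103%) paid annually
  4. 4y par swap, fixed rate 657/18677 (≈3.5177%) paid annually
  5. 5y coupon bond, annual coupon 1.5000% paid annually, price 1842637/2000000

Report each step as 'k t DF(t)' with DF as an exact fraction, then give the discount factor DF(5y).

1 1 4963/5000
2 2 1921/2000
3 3 9137/10000
4 4 4343/5000
5 5 341/400
DF(5y) = 341/400 ≈ 0.852500

step 1 [1y] zero: DF = P = 4963/5000 ≈ 0.992600
step 2 [2y] bond c/1=3/200: DF=(1979593/2000000 − 3/200·(0.992600))/(1+3/200) = 1921/2000 ≈ 0.960500
step 3 [3y] swap r/1=863/28668: DF=(1 − 863/28668·(0.992600+0.960500))/(1+863/28668) = 9137/10000 ≈ 0.913700
step 4 [4y] swap r/1=657/18677: DF=(1 − 657/18677·(0.992600+0.960500+0.913700))/(1+657/18677) = 4343/5000 ≈ 0.868600
step 5 [5y] bond c/1=3/200: DF=(1842637/2000000 − 3/200·(0.992600+0.960500+0.913700+0.868600))/(1+3/200) = 341/400 ≈ 0.852500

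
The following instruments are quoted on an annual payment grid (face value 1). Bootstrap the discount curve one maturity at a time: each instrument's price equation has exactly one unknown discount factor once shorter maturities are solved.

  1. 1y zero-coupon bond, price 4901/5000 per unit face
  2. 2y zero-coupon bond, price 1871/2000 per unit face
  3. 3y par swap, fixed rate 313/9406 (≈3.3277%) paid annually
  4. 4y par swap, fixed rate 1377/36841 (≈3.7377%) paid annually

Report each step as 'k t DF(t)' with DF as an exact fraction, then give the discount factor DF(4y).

1 1 4901/5000
2 2 1871/2000
3 3 9061/10000
4 4 8623/10000
DF(4y) = 8623/10000 ≈ 0.862300

step 1 [1y] zero: DF = P = 4901/5000 ≈ 0.980200
step 2 [2y] zero: DF = P = 1871/2000 ≈ 0.935500
step 3 [3y] swap r/1=313/9406: DF=(1 − 313/9406·(0.980200+0.935500))/(1+313/9406) = 9061/10000 ≈ 0.906100
step 4 [4y] swap r/1=1377/36841: DF=(1 − 1377/36841·(0.980200+0.935500+0.906100))/(1+1377/36841) = 8623/10000 ≈ 0.862300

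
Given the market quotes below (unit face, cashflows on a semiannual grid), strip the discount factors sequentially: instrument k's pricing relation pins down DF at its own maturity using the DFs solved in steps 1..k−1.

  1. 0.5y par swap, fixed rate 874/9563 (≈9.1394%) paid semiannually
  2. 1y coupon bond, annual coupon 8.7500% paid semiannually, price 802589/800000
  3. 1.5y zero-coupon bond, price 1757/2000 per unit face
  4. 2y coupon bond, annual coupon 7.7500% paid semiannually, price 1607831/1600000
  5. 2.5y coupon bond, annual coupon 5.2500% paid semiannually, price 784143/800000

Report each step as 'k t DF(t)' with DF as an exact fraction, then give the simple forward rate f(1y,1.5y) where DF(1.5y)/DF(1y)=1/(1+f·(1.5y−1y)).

1 1/2 9563/10000
2 1 9211/10000
3 3/2 1757/2000
4 2 4323/5000
5 5/2 69/80
f(1y,1.5y) = ((9211/10000)/(1757/2000) − 1)/(1/2) = 852/8785 ≈ 9.6983%

step 1 [0.5y] swap r/2=437/9563: DF=(1 − 437/9563·(0))/(1+437/9563) = 9563/10000 ≈ 0.956300
step 2 [1y] bond c/2=7/160: DF=(802589/800000 − 7/160·(0.956300))/(1+7/160) = 9211/10000 ≈ 0.921100
step 3 [1.5y] zero: DF = P = 1757/2000 ≈ 0.878500
step 4 [2y] bond c/2=31/800: DF=(1607831/1600000 − 31/800·(0.956300+0.921100+0.878500))/(1+31/800) = 4323/5000 ≈ 0.864600
step 5 [2.5y] bond c/2=21/800: DF=(784143/800000 − 21/800·(0.956300+0.921100+0.878500+0.864600))/(1+21/800) = 69/80 ≈ 0.862500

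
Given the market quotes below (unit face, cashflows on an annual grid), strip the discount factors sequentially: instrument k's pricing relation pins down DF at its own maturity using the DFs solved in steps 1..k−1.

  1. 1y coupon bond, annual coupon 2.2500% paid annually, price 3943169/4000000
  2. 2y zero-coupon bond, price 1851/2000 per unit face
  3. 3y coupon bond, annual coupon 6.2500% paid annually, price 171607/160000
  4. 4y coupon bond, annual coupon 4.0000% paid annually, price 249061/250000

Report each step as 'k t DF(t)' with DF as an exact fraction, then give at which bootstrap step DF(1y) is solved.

step 1 [1y] bond c/1=9/400: DF=(3943169/4000000 − 9/400·(0))/(1+9/400) = 9641/10000 ≈ 0.964100
step 2 [2y] zero: DF = P = 1851/2000 ≈ 0.925500
step 3 [3y] bond c/1=1/16: DF=(171607/160000 − 1/16·(0.964100+0.925500))/(1+1/16) = 8983/10000 ≈ 0.898300
step 4 [4y] bond c/1=1/25: DF=(249061/250000 − 1/25·(0.964100+0.925500+0.898300))/(1+1/25) = 8507/10000 ≈ 0.850700

1 1 9641/10000
2 2 1851/2000
3 3 8983/10000
4 4 8507/10000
DF(1y) is solved at step 1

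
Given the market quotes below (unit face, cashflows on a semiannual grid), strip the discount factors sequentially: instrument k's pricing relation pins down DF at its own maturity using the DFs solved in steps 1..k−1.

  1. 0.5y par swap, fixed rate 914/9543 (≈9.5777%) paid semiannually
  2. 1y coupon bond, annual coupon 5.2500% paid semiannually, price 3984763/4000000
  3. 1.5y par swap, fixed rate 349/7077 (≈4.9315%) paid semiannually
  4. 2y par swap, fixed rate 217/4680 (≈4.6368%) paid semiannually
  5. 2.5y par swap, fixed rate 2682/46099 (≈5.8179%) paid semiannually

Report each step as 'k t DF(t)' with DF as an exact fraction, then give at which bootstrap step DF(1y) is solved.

step 1 [0.5y] swap r/2=457/9543: DF=(1 − 457/9543·(0))/(1+457/9543) = 9543/10000 ≈ 0.954300
step 2 [1y] bond c/2=21/800: DF=(3984763/4000000 − 21/800·(0.954300))/(1+21/800) = 9463/10000 ≈ 0.946300
step 3 [1.5y] swap r/2=349/14154: DF=(1 − 349/14154·(0.954300+0.946300))/(1+349/14154) = 4651/5000 ≈ 0.930200
step 4 [2y] swap r/2=217/9360: DF=(1 − 217/9360·(0.954300+0.946300+0.930200))/(1+217/9360) = 2283/2500 ≈ 0.913200
step 5 [2.5y] swap r/2=1341/46099: DF=(1 − 1341/46099·(0.954300+0.946300+0.930200+0.913200))/(1+1341/46099) = 8659/10000 ≈ 0.865900

1 1/2 9543/10000
2 1 9463/10000
3 3/2 4651/5000
4 2 2283/2500
5 5/2 8659/10000
DF(1y) is solved at step 2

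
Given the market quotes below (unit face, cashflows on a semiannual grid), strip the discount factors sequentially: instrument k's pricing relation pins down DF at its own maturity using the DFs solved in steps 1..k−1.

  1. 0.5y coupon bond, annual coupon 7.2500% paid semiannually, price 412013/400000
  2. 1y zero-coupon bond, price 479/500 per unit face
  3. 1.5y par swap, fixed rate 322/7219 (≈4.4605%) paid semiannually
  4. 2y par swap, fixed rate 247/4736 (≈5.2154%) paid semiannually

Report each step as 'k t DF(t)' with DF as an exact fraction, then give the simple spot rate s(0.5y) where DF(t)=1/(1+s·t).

step 1 [0.5y] bond c/2=29/800: DF=(412013/400000 − 29/800·(0))/(1+29/800) = 497/500 ≈ 0.994000
step 2 [1y] zero: DF = P = 479/500 ≈ 0.958000
step 3 [1.5y] swap r/2=161/7219: DF=(1 − 161/7219·(0.994000+0.958000))/(1+161/7219) = 2339/2500 ≈ 0.935600
step 4 [2y] swap r/2=247/9472: DF=(1 − 247/9472·(0.994000+0.958000+0.935600))/(1+247/9472) = 2253/2500 ≈ 0.901200

1 1/2 497/500
2 1 479/500
3 3/2 2339/2500
4 2 2253/2500
s(0.5y) = (1/(497/500) − 1)/(1/2) = 6/497 ≈ 1.2072%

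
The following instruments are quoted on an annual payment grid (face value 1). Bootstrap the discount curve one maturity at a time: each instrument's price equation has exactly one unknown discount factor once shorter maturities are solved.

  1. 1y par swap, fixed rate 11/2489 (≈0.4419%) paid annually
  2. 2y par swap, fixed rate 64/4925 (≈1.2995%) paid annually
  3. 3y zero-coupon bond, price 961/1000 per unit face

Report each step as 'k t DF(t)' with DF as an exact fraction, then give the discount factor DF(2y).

step 1 [1y] swap r/1=11/2489: DF=(1 − 11/2489·(0))/(1+11/2489) = 2489/2500 ≈ 0.995600
step 2 [2y] swap r/1=64/4925: DF=(1 − 64/4925·(0.995600))/(1+64/4925) = 609/625 ≈ 0.974400
step 3 [3y] zero: DF = P = 961/1000 ≈ 0.961000

1 1 2489/2500
2 2 609/625
3 3 961/1000
DF(2y) = 609/625 ≈ 0.974400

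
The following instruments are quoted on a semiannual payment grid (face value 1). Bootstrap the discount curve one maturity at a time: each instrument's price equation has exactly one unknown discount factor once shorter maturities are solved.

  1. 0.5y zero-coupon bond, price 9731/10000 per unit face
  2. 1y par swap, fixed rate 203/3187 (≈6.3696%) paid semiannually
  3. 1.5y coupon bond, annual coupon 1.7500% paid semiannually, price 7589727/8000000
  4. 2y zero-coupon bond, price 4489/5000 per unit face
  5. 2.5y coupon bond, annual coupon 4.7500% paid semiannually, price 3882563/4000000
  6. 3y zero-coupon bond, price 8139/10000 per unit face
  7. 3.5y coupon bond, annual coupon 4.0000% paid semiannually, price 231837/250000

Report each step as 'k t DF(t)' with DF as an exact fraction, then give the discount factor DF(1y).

1 1/2 9731/10000
2 1 9391/10000
3 3/2 9239/10000
4 2 4489/5000
5 5/2 1723/2000
6 3 8139/10000
7 7/2 8031/10000
DF(1y) = 9391/10000 ≈ 0.939100

step 1 [0.5y] zero: DF = P = 9731/10000 ≈ 0.973100
step 2 [1y] swap r/2=203/6374: DF=(1 − 203/6374·(0.973100))/(1+203/6374) = 9391/10000 ≈ 0.939100
step 3 [1.5y] bond c/2=7/800: DF=(7589727/8000000 − 7/800·(0.973100+0.939100))/(1+7/800) = 9239/10000 ≈ 0.923900
step 4 [2y] zero: DF = P = 4489/5000 ≈ 0.897800
step 5 [2.5y] bond c/2=19/800: DF=(3882563/4000000 − 19/800·(0.973100+0.939100+0.923900+0.897800))/(1+19/800) = 1723/2000 ≈ 0.861500
step 6 [3y] zero: DF = P = 8139/10000 ≈ 0.813900
step 7 [3.5y] bond c/2=1/50: DF=(231837/250000 − 1/50·(0.973100+0.939100+0.923900+0.897800+0.861500+0.813900))/(1+1/50) = 8031/10000 ≈ 0.803100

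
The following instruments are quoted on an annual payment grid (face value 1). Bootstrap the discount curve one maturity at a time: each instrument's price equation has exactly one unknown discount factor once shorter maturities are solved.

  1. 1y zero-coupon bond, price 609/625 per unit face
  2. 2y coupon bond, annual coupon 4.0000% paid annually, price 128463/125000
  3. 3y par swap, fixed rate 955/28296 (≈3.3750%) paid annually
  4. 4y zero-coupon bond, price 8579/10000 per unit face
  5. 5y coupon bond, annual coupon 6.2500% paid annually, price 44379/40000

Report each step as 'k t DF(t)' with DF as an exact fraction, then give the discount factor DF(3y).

1 1 609/625
2 2 9507/10000
3 3 1809/2000
4 4 8579/10000
5 5 8273/10000
DF(3y) = 1809/2000 ≈ 0.904500

step 1 [1y] zero: DF = P = 609/625 ≈ 0.974400
step 2 [2y] bond c/1=1/25: DF=(128463/125000 − 1/25·(0.974400))/(1+1/25) = 9507/10000 ≈ 0.950700
step 3 [3y] swap r/1=955/28296: DF=(1 − 955/28296·(0.974400+0.950700))/(1+955/28296) = 1809/2000 ≈ 0.904500
step 4 [4y] zero: DF = P = 8579/10000 ≈ 0.857900
step 5 [5y] bond c/1=1/16: DF=(44379/40000 − 1/16·(0.974400+0.950700+0.904500+0.857900))/(1+1/16) = 8273/10000 ≈ 0.827300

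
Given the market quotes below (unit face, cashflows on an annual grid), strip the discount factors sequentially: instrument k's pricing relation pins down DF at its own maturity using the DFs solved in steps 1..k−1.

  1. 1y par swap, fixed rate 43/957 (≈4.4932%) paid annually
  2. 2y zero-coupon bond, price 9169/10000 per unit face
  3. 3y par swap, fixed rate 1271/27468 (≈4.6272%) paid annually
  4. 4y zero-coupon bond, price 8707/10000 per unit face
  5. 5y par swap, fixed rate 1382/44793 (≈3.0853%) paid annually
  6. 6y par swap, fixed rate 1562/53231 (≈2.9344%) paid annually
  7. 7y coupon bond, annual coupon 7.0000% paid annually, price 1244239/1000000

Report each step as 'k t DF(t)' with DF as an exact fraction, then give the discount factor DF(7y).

1 1 957/1000
2 2 9169/10000
3 3 8729/10000
4 4 8707/10000
5 5 4309/5000
6 6 4219/5000
7 7 4073/5000
DF(7y) = 4073/5000 ≈ 0.814600

step 1 [1y] swap r/1=43/957: DF=(1 − 43/957·(0))/(1+43/957) = 957/1000 ≈ 0.957000
step 2 [2y] zero: DF = P = 9169/10000 ≈ 0.916900
step 3 [3y] swap r/1=1271/27468: DF=(1 − 1271/27468·(0.957000+0.916900))/(1+1271/27468) = 8729/10000 ≈ 0.872900
step 4 [4y] zero: DF = P = 8707/10000 ≈ 0.870700
step 5 [5y] swap r/1=1382/44793: DF=(1 − 1382/44793·(0.957000+0.916900+0.872900+0.870700))/(1+1382/44793) = 4309/5000 ≈ 0.861800
step 6 [6y] swap r/1=1562/53231: DF=(1 − 1562/53231·(0.957000+0.916900+0.872900+0.870700+0.861800))/(1+1562/53231) = 4219/5000 ≈ 0.843800
step 7 [7y] bond c/1=7/100: DF=(1244239/1000000 − 7/100·(0.957000+0.916900+0.872900+0.870700+0.861800+0.843800))/(1+7/100) = 4073/5000 ≈ 0.814600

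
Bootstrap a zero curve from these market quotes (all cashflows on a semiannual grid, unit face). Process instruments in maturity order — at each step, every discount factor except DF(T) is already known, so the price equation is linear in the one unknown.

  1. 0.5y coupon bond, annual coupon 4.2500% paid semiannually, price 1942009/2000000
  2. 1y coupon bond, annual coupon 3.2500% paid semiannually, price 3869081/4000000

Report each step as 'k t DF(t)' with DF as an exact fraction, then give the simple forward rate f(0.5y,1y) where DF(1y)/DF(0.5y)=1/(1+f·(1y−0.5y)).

1 1/2 2377/2500
2 1 4683/5000
f(0.5y,1y) = ((2377/2500)/(4683/5000) − 1)/(1/2) = 142/4683 ≈ 3.0322%

step 1 [0.5y] bond c/2=17/800: DF=(1942009/2000000 − 17/800·(0))/(1+17/800) = 2377/2500 ≈ 0.950800
step 2 [1y] bond c/2=13/800: DF=(3869081/4000000 − 13/800·(0.950800))/(1+13/800) = 4683/5000 ≈ 0.936600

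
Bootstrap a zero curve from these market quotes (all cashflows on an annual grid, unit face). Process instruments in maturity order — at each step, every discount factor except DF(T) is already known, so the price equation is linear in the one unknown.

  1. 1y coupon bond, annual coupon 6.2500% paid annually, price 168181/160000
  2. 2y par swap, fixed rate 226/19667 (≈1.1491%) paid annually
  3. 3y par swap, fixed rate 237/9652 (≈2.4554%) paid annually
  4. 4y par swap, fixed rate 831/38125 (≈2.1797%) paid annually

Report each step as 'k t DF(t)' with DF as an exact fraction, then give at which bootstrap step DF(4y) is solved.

step 1 [1y] bond c/1=1/16: DF=(168181/160000 − 1/16·(0))/(1+1/16) = 9893/10000 ≈ 0.989300
step 2 [2y] swap r/1=226/19667: DF=(1 − 226/19667·(0.989300))/(1+226/19667) = 4887/5000 ≈ 0.977400
step 3 [3y] swap r/1=237/9652: DF=(1 − 237/9652·(0.989300+0.977400))/(1+237/9652) = 9289/10000 ≈ 0.928900
step 4 [4y] swap r/1=831/38125: DF=(1 − 831/38125·(0.989300+0.977400+0.928900))/(1+831/38125) = 9169/10000 ≈ 0.916900

1 1 9893/10000
2 2 4887/5000
3 3 9289/10000
4 4 9169/10000
DF(4y) is solved at step 4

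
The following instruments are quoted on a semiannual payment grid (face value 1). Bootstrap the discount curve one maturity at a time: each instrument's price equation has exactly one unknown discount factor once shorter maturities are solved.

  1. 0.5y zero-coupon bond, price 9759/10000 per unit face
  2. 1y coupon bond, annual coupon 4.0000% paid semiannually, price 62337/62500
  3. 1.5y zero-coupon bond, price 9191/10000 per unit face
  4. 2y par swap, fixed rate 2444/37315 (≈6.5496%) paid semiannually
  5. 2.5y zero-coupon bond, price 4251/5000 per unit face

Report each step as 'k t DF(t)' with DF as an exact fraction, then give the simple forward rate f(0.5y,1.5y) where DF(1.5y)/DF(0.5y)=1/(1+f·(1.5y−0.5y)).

1 1/2 9759/10000
2 1 9587/10000
3 3/2 9191/10000
4 2 4389/5000
5 5/2 4251/5000
f(0.5y,1.5y) = ((9759/10000)/(9191/10000) − 1)/(1) = 568/9191 ≈ 6.1800%

step 1 [0.5y] zero: DF = P = 9759/10000 ≈ 0.975900
step 2 [1y] bond c/2=1/50: DF=(62337/62500 − 1/50·(0.975900))/(1+1/50) = 9587/10000 ≈ 0.958700
step 3 [1.5y] zero: DF = P = 9191/10000 ≈ 0.919100
step 4 [2y] swap r/2=1222/37315: DF=(1 − 1222/37315·(0.975900+0.958700+0.919100))/(1+1222/37315) = 4389/5000 ≈ 0.877800
step 5 [2.5y] zero: DF = P = 4251/5000 ≈ 0.850200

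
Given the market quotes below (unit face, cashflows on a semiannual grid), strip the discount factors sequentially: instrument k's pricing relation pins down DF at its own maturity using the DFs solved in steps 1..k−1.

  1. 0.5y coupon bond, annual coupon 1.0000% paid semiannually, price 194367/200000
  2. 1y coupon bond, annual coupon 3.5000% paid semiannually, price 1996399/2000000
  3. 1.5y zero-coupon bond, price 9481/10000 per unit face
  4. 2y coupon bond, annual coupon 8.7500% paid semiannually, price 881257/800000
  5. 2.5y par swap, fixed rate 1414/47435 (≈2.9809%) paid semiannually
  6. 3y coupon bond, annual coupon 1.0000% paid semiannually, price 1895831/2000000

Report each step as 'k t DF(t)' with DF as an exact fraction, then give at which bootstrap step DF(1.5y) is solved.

1 1/2 967/1000
2 1 2411/2500
3 3/2 9481/10000
4 2 9347/10000
5 5/2 9293/10000
6 3 2299/2500
DF(1.5y) is solved at step 3

step 1 [0.5y] bond c/2=1/200: DF=(194367/200000 − 1/200·(0))/(1+1/200) = 967/1000 ≈ 0.967000
step 2 [1y] bond c/2=7/400: DF=(1996399/2000000 − 7/400·(0.967000))/(1+7/400) = 2411/2500 ≈ 0.964400
step 3 [1.5y] zero: DF = P = 9481/10000 ≈ 0.948100
step 4 [2y] bond c/2=7/160: DF=(881257/800000 − 7/160·(0.967000+0.964400+0.948100))/(1+7/160) = 9347/10000 ≈ 0.934700
step 5 [2.5y] swap r/2=707/47435: DF=(1 − 707/47435·(0.967000+0.964400+0.948100+0.934700))/(1+707/47435) = 9293/10000 ≈ 0.929300
step 6 [3y] bond c/2=1/200: DF=(1895831/2000000 − 1/200·(0.967000+0.964400+0.948100+0.934700+0.929300))/(1+1/200) = 2299/2500 ≈ 0.919600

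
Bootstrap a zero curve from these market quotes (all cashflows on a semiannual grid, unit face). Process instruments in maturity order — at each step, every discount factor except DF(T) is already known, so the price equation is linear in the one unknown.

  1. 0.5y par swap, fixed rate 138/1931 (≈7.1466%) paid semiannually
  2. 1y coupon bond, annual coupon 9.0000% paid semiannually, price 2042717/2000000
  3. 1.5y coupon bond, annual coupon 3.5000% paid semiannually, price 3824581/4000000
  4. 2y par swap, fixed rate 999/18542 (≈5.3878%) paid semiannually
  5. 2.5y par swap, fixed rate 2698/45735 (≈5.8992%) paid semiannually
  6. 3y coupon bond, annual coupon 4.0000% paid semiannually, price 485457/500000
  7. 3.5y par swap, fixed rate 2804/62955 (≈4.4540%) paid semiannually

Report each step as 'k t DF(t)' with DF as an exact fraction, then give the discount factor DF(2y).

step 1 [0.5y] swap r/2=69/1931: DF=(1 − 69/1931·(0))/(1+69/1931) = 1931/2000 ≈ 0.965500
step 2 [1y] bond c/2=9/200: DF=(2042717/2000000 − 9/200·(0.965500))/(1+9/200) = 4679/5000 ≈ 0.935800
step 3 [1.5y] bond c/2=7/400: DF=(3824581/4000000 − 7/400·(0.965500+0.935800))/(1+7/400) = 907/1000 ≈ 0.907000
step 4 [2y] swap r/2=999/37084: DF=(1 − 999/37084·(0.965500+0.935800+0.907000))/(1+999/37084) = 9001/10000 ≈ 0.900100
step 5 [2.5y] swap r/2=1349/45735: DF=(1 − 1349/45735·(0.965500+0.935800+0.907000+0.900100))/(1+1349/45735) = 8651/10000 ≈ 0.865100
step 6 [3y] bond c/2=1/50: DF=(485457/500000 − 1/50·(0.965500+0.935800+0.907000+0.900100+0.865100))/(1+1/50) = 4311/5000 ≈ 0.862200
step 7 [3.5y] swap r/2=1402/62955: DF=(1 − 1402/62955·(0.965500+0.935800+0.907000+0.900100+0.865100+0.862200))/(1+1402/62955) = 4299/5000 ≈ 0.859800

1 1/2 1931/2000
2 1 4679/5000
3 3/2 907/1000
4 2 9001/10000
5 5/2 8651/10000
6 3 4311/5000
7 7/2 4299/5000
DF(2y) = 9001/10000 ≈ 0.900100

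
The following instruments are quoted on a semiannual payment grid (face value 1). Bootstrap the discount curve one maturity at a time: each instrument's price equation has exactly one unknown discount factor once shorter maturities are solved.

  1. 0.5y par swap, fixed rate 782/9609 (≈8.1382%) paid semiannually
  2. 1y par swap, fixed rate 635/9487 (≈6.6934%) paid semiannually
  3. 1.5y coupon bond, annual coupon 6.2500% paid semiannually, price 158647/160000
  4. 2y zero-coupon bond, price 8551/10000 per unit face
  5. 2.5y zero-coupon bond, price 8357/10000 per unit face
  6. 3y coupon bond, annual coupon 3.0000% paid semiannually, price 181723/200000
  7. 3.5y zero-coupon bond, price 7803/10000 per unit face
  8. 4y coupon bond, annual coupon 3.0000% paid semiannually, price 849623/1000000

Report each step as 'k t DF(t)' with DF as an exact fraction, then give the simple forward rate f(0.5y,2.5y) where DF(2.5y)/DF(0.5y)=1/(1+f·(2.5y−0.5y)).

1 1/2 9609/10000
2 1 1873/2000
3 3/2 113/125
4 2 8551/10000
5 5/2 8357/10000
6 3 518/625
7 7/2 7803/10000
8 4 7469/10000
f(0.5y,2.5y) = ((9609/10000)/(8357/10000) − 1)/(2) = 626/8357 ≈ 7.4907%

step 1 [0.5y] swap r/2=391/9609: DF=(1 − 391/9609·(0))/(1+391/9609) = 9609/10000 ≈ 0.960900
step 2 [1y] swap r/2=635/18974: DF=(1 − 635/18974·(0.960900))/(1+635/18974) = 1873/2000 ≈ 0.936500
step 3 [1.5y] bond c/2=1/32: DF=(158647/160000 − 1/32·(0.960900+0.936500))/(1+1/32) = 113/125 ≈ 0.904000
step 4 [2y] zero: DF = P = 8551/10000 ≈ 0.855100
step 5 [2.5y] zero: DF = P = 8357/10000 ≈ 0.835700
step 6 [3y] bond c/2=3/200: DF=(181723/200000 − 3/200·(0.960900+0.936500+0.904000+0.855100+0.835700))/(1+3/200) = 518/625 ≈ 0.828800
step 7 [3.5y] zero: DF = P = 7803/10000 ≈ 0.780300
step 8 [4y] bond c/2=3/200: DF=(849623/1000000 − 3/200·(0.960900+0.936500+0.904000+0.855100+0.835700+0.828800+0.780300))/(1+3/200) = 7469/10000 ≈ 0.746900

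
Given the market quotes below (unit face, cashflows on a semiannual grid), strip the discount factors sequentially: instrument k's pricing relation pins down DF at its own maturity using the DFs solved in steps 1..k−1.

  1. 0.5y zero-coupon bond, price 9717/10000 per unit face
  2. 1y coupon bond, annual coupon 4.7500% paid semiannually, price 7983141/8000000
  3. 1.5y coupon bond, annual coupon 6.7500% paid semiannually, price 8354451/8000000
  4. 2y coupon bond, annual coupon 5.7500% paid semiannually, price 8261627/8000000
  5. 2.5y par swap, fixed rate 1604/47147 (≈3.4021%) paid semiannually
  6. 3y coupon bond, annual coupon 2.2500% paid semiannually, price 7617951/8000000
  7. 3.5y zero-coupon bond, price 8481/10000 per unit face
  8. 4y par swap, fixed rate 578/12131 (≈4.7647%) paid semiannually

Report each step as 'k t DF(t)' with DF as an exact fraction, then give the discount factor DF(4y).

1 1/2 9717/10000
2 1 4761/5000
3 3/2 4737/5000
4 2 2309/2500
5 5/2 4599/5000
6 3 2223/2500
7 7/2 8481/10000
8 4 4133/5000
DF(4y) = 4133/5000 ≈ 0.826600

step 1 [0.5y] zero: DF = P = 9717/10000 ≈ 0.971700
step 2 [1y] bond c/2=19/800: DF=(7983141/8000000 − 19/800·(0.971700))/(1+19/800) = 4761/5000 ≈ 0.952200
step 3 [1.5y] bond c/2=27/800: DF=(8354451/8000000 − 27/800·(0.971700+0.952200))/(1+27/800) = 4737/5000 ≈ 0.947400
step 4 [2y] bond c/2=23/800: DF=(8261627/8000000 − 23/800·(0.971700+0.952200+0.947400))/(1+23/800) = 2309/2500 ≈ 0.923600
step 5 [2.5y] swap r/2=802/47147: DF=(1 − 802/47147·(0.971700+0.952200+0.947400+0.923600))/(1+802/47147) = 4599/5000 ≈ 0.919800
step 6 [3y] bond c/2=9/800: DF=(7617951/8000000 − 9/800·(0.971700+0.952200+0.947400+0.923600+0.919800))/(1+9/800) = 2223/2500 ≈ 0.889200
step 7 [3.5y] zero: DF = P = 8481/10000 ≈ 0.848100
step 8 [4y] swap r/2=289/12131: DF=(1 − 289/12131·(0.971700+0.952200+0.947400+0.923600+0.919800+0.889200+0.848100))/(1+289/12131) = 4133/5000 ≈ 0.826600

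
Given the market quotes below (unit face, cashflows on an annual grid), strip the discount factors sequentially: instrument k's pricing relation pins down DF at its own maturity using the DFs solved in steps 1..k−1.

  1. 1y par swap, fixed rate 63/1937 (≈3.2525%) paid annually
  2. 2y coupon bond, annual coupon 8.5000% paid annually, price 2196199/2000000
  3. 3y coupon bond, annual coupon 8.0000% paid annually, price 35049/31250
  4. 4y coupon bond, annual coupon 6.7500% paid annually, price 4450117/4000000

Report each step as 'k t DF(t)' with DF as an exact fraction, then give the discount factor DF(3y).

1 1 1937/2000
2 2 4681/5000
3 3 4487/5000
4 4 173/200
DF(3y) = 4487/5000 ≈ 0.897400

step 1 [1y] swap r/1=63/1937: DF=(1 − 63/1937·(0))/(1+63/1937) = 1937/2000 ≈ 0.968500
step 2 [2y] bond c/1=17/200: DF=(2196199/2000000 − 17/200·(0.968500))/(1+17/200) = 4681/5000 ≈ 0.936200
step 3 [3y] bond c/1=2/25: DF=(35049/31250 − 2/25·(0.968500+0.936200))/(1+2/25) = 4487/5000 ≈ 0.897400
step 4 [4y] bond c/1=27/400: DF=(4450117/4000000 − 27/400·(0.968500+0.936200+0.897400))/(1+27/400) = 173/200 ≈ 0.865000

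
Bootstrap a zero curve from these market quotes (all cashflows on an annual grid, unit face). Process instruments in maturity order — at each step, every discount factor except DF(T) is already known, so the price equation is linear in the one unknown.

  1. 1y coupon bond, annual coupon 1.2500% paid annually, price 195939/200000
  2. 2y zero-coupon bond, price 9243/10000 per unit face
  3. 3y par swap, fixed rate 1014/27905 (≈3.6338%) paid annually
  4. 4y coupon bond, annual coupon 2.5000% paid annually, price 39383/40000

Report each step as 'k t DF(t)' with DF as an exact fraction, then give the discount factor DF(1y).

step 1 [1y] bond c/1=1/80: DF=(195939/200000 − 1/80·(0))/(1+1/80) = 2419/2500 ≈ 0.967600
step 2 [2y] zero: DF = P = 9243/10000 ≈ 0.924300
step 3 [3y] swap r/1=1014/27905: DF=(1 − 1014/27905·(0.967600+0.924300))/(1+1014/27905) = 4493/5000 ≈ 0.898600
step 4 [4y] bond c/1=1/40: DF=(39383/40000 − 1/40·(0.967600+0.924300+0.898600))/(1+1/40) = 357/400 ≈ 0.892500

1 1 2419/2500
2 2 9243/10000
3 3 4493/5000
4 4 357/400
DF(1y) = 2419/2500 ≈ 0.967600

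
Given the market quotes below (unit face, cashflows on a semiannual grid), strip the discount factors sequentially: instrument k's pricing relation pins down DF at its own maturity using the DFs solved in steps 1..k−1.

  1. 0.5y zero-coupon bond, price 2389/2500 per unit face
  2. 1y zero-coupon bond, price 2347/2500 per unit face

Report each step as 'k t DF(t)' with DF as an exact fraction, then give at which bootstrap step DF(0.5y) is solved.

1 1/2 2389/2500
2 1 2347/2500
DF(0.5y) is solved at step 1

step 1 [0.5y] zero: DF = P = 2389/2500 ≈ 0.955600
step 2 [1y] zero: DF = P = 2347/2500 ≈ 0.938800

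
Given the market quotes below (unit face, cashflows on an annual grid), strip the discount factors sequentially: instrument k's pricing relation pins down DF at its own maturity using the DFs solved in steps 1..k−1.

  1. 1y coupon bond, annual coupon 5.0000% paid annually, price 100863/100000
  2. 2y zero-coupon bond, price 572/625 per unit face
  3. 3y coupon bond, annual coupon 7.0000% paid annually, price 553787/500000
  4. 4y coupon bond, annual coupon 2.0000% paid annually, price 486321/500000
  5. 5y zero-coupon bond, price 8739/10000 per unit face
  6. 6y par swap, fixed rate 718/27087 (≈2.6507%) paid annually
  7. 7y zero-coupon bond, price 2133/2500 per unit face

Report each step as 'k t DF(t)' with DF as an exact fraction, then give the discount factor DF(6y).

step 1 [1y] bond c/1=1/20: DF=(100863/100000 − 1/20·(0))/(1+1/20) = 4803/5000 ≈ 0.960600
step 2 [2y] zero: DF = P = 572/625 ≈ 0.915200
step 3 [3y] bond c/1=7/100: DF=(553787/500000 − 7/100·(0.960600+0.915200))/(1+7/100) = 2281/2500 ≈ 0.912400
step 4 [4y] bond c/1=1/50: DF=(486321/500000 − 1/50·(0.960600+0.915200+0.912400))/(1+1/50) = 8989/10000 ≈ 0.898900
step 5 [5y] zero: DF = P = 8739/10000 ≈ 0.873900
step 6 [6y] swap r/1=718/27087: DF=(1 − 718/27087·(0.960600+0.915200+0.912400+0.898900+0.873900))/(1+718/27087) = 2141/2500 ≈ 0.856400
step 7 [7y] zero: DF = P = 2133/2500 ≈ 0.853200

1 1 4803/5000
2 2 572/625
3 3 2281/2500
4 4 8989/10000
5 5 8739/10000
6 6 2141/2500
7 7 2133/2500
DF(6y) = 2141/2500 ≈ 0.856400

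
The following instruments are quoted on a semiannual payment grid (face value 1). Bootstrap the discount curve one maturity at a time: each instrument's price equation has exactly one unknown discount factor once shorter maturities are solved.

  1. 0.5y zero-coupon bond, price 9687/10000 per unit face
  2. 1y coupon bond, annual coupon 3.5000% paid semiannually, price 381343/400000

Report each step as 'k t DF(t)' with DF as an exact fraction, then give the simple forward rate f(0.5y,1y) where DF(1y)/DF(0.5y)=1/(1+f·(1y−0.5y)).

1 1/2 9687/10000
2 1 9203/10000
f(0.5y,1y) = ((9687/10000)/(9203/10000) − 1)/(1/2) = 968/9203 ≈ 10.5183%

step 1 [0.5y] zero: DF = P = 9687/10000 ≈ 0.968700
step 2 [1y] bond c/2=7/400: DF=(381343/400000 − 7/400·(0.968700))/(1+7/400) = 9203/10000 ≈ 0.920300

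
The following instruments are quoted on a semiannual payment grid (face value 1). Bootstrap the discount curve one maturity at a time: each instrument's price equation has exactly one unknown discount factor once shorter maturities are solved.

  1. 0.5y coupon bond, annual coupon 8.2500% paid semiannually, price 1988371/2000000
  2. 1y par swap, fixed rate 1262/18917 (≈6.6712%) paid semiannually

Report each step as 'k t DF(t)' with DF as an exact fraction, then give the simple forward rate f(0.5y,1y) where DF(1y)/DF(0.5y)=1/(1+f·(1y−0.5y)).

step 1 [0.5y] bond c/2=33/800: DF=(1988371/2000000 − 33/800·(0))/(1+33/800) = 2387/2500 ≈ 0.954800
step 2 [1y] swap r/2=631/18917: DF=(1 − 631/18917·(0.954800))/(1+631/18917) = 9369/10000 ≈ 0.936900

1 1/2 2387/2500
2 1 9369/10000
f(0.5y,1y) = ((2387/2500)/(9369/10000) − 1)/(1/2) = 358/9369 ≈ 3.8211%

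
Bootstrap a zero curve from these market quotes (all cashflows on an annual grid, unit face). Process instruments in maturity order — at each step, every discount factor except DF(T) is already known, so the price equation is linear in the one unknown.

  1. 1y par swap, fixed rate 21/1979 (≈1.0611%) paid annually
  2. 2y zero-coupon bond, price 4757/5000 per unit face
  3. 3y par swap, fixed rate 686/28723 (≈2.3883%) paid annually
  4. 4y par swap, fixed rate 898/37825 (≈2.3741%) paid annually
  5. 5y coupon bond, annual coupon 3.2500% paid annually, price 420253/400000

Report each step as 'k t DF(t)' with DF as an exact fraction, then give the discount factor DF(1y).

step 1 [1y] swap r/1=21/1979: DF=(1 − 21/1979·(0))/(1+21/1979) = 1979/2000 ≈ 0.989500
step 2 [2y] zero: DF = P = 4757/5000 ≈ 0.951400
step 3 [3y] swap r/1=686/28723: DF=(1 − 686/28723·(0.989500+0.951400))/(1+686/28723) = 4657/5000 ≈ 0.931400
step 4 [4y] swap r/1=898/37825: DF=(1 − 898/37825·(0.989500+0.951400+0.931400))/(1+898/37825) = 4551/5000 ≈ 0.910200
step 5 [5y] bond c/1=13/400: DF=(420253/400000 − 13/400·(0.989500+0.951400+0.931400+0.910200))/(1+13/400) = 1797/2000 ≈ 0.898500

1 1 1979/2000
2 2 4757/5000
3 3 4657/5000
4 4 4551/5000
5 5 1797/2000
DF(1y) = 1979/2000 ≈ 0.989500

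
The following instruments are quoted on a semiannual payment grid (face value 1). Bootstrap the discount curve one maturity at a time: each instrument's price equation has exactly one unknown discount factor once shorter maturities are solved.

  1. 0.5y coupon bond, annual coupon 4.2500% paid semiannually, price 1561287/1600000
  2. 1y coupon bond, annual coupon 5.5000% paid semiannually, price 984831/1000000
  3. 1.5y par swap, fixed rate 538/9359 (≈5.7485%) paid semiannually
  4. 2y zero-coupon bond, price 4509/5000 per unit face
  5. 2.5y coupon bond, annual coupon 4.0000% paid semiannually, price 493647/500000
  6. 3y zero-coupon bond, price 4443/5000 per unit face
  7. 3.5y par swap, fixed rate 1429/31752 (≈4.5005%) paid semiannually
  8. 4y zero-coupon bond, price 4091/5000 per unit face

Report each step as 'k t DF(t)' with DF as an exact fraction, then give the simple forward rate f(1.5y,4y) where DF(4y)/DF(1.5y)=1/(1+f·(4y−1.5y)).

step 1 [0.5y] bond c/2=17/800: DF=(1561287/1600000 − 17/800·(0))/(1+17/800) = 1911/2000 ≈ 0.955500
step 2 [1y] bond c/2=11/400: DF=(984831/1000000 − 11/400·(0.955500))/(1+11/400) = 9329/10000 ≈ 0.932900
step 3 [1.5y] swap r/2=269/9359: DF=(1 − 269/9359·(0.955500+0.932900))/(1+269/9359) = 9193/10000 ≈ 0.919300
step 4 [2y] zero: DF = P = 4509/5000 ≈ 0.901800
step 5 [2.5y] bond c/2=1/50: DF=(493647/500000 − 1/50·(0.955500+0.932900+0.919300+0.901800))/(1+1/50) = 1119/1250 ≈ 0.895200
step 6 [3y] zero: DF = P = 4443/5000 ≈ 0.888600
step 7 [3.5y] swap r/2=1429/63504: DF=(1 − 1429/63504·(0.955500+0.932900+0.919300+0.901800+0.895200+0.888600))/(1+1429/63504) = 8571/10000 ≈ 0.857100
step 8 [4y] zero: DF = P = 4091/5000 ≈ 0.818200

1 1/2 1911/2000
2 1 9329/10000
3 3/2 9193/10000
4 2 4509/5000
5 5/2 1119/1250
6 3 4443/5000
7 7/2 8571/10000
8 4 4091/5000
f(1.5y,4y) = ((9193/10000)/(4091/5000) − 1)/(5/2) = 1011/20455 ≈ 4.9426%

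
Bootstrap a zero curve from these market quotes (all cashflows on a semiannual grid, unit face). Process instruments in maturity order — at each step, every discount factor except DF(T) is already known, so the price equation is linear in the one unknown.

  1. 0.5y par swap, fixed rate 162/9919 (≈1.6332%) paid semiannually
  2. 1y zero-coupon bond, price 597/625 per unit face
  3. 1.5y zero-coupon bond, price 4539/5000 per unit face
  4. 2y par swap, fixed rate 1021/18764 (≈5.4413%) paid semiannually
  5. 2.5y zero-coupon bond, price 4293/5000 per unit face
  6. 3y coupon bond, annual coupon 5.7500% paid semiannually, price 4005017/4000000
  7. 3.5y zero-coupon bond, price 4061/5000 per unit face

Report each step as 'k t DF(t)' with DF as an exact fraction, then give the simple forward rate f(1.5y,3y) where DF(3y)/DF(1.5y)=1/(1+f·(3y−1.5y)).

1 1/2 9919/10000
2 1 597/625
3 3/2 4539/5000
4 2 8979/10000
5 5/2 4293/5000
6 3 2111/2500
7 7/2 4061/5000
f(1.5y,3y) = ((4539/5000)/(2111/2500) − 1)/(3/2) = 317/6333 ≈ 5.0055%

step 1 [0.5y] swap r/2=81/9919: DF=(1 − 81/9919·(0))/(1+81/9919) = 9919/10000 ≈ 0.991900
step 2 [1y] zero: DF = P = 597/625 ≈ 0.955200
step 3 [1.5y] zero: DF = P = 4539/5000 ≈ 0.907800
step 4 [2y] swap r/2=1021/37528: DF=(1 − 1021/37528·(0.991900+0.955200+0.907800))/(1+1021/37528) = 8979/10000 ≈ 0.897900
step 5 [2.5y] zero: DF = P = 4293/5000 ≈ 0.858600
step 6 [3y] bond c/2=23/800: DF=(4005017/4000000 − 23/800·(0.991900+0.955200+0.907800+0.897900+0.858600))/(1+23/800) = 2111/2500 ≈ 0.844400
step 7 [3.5y] zero: DF = P = 4061/5000 ≈ 0.812200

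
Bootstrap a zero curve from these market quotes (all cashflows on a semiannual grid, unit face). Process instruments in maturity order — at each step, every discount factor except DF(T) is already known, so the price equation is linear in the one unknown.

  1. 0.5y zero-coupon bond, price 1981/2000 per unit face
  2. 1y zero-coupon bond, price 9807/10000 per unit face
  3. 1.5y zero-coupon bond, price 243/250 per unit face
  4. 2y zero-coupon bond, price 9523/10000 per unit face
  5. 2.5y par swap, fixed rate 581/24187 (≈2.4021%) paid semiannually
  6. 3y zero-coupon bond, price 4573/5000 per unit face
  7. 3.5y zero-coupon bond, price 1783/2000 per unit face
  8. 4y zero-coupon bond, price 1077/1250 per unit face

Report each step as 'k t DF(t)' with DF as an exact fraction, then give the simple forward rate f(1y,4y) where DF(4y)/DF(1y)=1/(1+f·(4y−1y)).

1 1/2 1981/2000
2 1 9807/10000
3 3/2 243/250
4 2 9523/10000
5 5/2 9419/10000
6 3 4573/5000
7 7/2 1783/2000
8 4 1077/1250
f(1y,4y) = ((9807/10000)/(1077/1250) − 1)/(3) = 397/8616 ≈ 4.6077%

step 1 [0.5y] zero: DF = P = 1981/2000 ≈ 0.990500
step 2 [1y] zero: DF = P = 9807/10000 ≈ 0.980700
step 3 [1.5y] zero: DF = P = 243/250 ≈ 0.972000
step 4 [2y] zero: DF = P = 9523/10000 ≈ 0.952300
step 5 [2.5y] swap r/2=581/48374: DF=(1 − 581/48374·(0.990500+0.980700+0.972000+0.952300))/(1+581/48374) = 9419/10000 ≈ 0.941900
step 6 [3y] zero: DF = P = 4573/5000 ≈ 0.914600
step 7 [3.5y] zero: DF = P = 1783/2000 ≈ 0.891500
step 8 [4y] zero: DF = P = 1077/1250 ≈ 0.861600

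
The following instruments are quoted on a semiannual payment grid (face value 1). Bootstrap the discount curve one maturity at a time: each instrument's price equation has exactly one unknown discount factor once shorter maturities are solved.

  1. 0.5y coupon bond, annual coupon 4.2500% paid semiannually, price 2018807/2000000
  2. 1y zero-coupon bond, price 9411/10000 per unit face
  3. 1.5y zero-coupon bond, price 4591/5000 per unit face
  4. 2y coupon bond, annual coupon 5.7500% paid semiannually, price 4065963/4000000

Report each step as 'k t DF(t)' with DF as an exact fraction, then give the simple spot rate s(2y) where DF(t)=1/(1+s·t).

step 1 [0.5y] bond c/2=17/800: DF=(2018807/2000000 − 17/800·(0))/(1+17/800) = 2471/2500 ≈ 0.988400
step 2 [1y] zero: DF = P = 9411/10000 ≈ 0.941100
step 3 [1.5y] zero: DF = P = 4591/5000 ≈ 0.918200
step 4 [2y] bond c/2=23/800: DF=(4065963/4000000 − 23/800·(0.988400+0.941100+0.918200))/(1+23/800) = 1817/2000 ≈ 0.908500

1 1/2 2471/2500
2 1 9411/10000
3 3/2 4591/5000
4 2 1817/2000
s(2y) = (1/(1817/2000) − 1)/(2) = 183/3634 ≈ 5.0358%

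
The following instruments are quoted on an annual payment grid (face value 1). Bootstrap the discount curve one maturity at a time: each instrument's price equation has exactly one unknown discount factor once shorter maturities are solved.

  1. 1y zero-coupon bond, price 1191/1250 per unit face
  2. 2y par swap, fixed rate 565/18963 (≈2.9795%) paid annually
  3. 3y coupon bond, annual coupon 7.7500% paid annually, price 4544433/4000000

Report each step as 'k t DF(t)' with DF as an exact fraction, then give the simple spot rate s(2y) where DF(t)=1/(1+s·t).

1 1 1191/1250
2 2 1887/2000
3 3 459/500
s(2y) = (1/(1887/2000) − 1)/(2) = 113/3774 ≈ 2.9942%

step 1 [1y] zero: DF = P = 1191/1250 ≈ 0.952800
step 2 [2y] swap r/1=565/18963: DF=(1 − 565/18963·(0.952800))/(1+565/18963) = 1887/2000 ≈ 0.943500
step 3 [3y] bond c/1=31/400: DF=(4544433/4000000 − 31/400·(0.952800+0.943500))/(1+31/400) = 459/500 ≈ 0.918000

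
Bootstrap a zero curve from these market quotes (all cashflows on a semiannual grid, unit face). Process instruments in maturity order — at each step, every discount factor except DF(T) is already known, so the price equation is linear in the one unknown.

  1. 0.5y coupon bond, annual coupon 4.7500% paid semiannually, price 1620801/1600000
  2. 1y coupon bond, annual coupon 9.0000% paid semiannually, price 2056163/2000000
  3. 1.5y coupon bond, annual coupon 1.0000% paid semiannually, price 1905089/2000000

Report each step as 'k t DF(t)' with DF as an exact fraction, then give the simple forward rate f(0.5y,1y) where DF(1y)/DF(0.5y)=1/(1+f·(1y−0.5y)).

step 1 [0.5y] bond c/2=19/800: DF=(1620801/1600000 − 19/800·(0))/(1+19/800) = 1979/2000 ≈ 0.989500
step 2 [1y] bond c/2=9/200: DF=(2056163/2000000 − 9/200·(0.989500))/(1+9/200) = 2353/2500 ≈ 0.941200
step 3 [1.5y] bond c/2=1/200: DF=(1905089/2000000 − 1/200·(0.989500+0.941200))/(1+1/200) = 4691/5000 ≈ 0.938200

1 1/2 1979/2000
2 1 2353/2500
3 3/2 4691/5000
f(0.5y,1y) = ((1979/2000)/(2353/2500) − 1)/(1/2) = 483/4706 ≈ 10.2635%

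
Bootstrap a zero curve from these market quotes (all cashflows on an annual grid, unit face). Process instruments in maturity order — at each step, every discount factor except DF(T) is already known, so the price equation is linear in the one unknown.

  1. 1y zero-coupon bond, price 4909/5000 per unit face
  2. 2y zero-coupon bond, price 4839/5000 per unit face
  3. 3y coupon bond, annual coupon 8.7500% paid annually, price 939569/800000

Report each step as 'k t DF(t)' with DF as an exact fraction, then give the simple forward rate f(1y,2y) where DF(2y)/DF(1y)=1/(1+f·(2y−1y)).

step 1 [1y] zero: DF = P = 4909/5000 ≈ 0.981800
step 2 [2y] zero: DF = P = 4839/5000 ≈ 0.967800
step 3 [3y] bond c/1=7/80: DF=(939569/800000 − 7/80·(0.981800+0.967800))/(1+7/80) = 9231/10000 ≈ 0.923100

1 1 4909/5000
2 2 4839/5000
3 3 9231/10000
f(1y,2y) = ((4909/5000)/(4839/5000) − 1)/(1) = 70/4839 ≈ 1.4466%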